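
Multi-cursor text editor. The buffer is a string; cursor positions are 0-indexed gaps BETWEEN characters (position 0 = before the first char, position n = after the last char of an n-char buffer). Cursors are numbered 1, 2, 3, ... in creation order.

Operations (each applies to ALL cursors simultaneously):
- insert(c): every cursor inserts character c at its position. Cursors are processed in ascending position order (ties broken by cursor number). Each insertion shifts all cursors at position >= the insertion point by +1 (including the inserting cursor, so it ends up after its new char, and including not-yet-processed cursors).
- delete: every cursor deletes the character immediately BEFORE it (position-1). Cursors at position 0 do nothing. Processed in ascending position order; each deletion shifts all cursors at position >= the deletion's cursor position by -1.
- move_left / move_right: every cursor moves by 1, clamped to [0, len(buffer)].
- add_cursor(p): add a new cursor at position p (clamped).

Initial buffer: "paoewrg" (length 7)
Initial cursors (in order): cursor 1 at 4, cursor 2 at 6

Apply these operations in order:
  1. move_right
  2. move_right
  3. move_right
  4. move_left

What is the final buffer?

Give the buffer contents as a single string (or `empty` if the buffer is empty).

Answer: paoewrg

Derivation:
After op 1 (move_right): buffer="paoewrg" (len 7), cursors c1@5 c2@7, authorship .......
After op 2 (move_right): buffer="paoewrg" (len 7), cursors c1@6 c2@7, authorship .......
After op 3 (move_right): buffer="paoewrg" (len 7), cursors c1@7 c2@7, authorship .......
After op 4 (move_left): buffer="paoewrg" (len 7), cursors c1@6 c2@6, authorship .......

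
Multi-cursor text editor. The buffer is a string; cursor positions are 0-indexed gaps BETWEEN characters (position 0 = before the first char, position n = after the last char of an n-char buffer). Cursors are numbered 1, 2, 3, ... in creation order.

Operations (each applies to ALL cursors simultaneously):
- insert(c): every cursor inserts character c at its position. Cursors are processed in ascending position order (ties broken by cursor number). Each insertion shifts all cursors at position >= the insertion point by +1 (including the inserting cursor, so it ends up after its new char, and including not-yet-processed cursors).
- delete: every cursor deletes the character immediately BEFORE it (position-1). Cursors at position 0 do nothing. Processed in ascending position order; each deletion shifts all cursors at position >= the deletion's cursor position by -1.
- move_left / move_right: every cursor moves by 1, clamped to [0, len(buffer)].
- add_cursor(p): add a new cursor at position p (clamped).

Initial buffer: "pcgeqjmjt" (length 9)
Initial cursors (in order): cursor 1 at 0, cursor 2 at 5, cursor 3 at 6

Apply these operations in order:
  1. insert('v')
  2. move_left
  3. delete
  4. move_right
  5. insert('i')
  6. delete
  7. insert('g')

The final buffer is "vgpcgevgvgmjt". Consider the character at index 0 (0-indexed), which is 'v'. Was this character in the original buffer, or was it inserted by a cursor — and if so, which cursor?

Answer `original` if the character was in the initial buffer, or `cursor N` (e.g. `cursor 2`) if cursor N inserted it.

Answer: cursor 1

Derivation:
After op 1 (insert('v')): buffer="vpcgeqvjvmjt" (len 12), cursors c1@1 c2@7 c3@9, authorship 1.....2.3...
After op 2 (move_left): buffer="vpcgeqvjvmjt" (len 12), cursors c1@0 c2@6 c3@8, authorship 1.....2.3...
After op 3 (delete): buffer="vpcgevvmjt" (len 10), cursors c1@0 c2@5 c3@6, authorship 1....23...
After op 4 (move_right): buffer="vpcgevvmjt" (len 10), cursors c1@1 c2@6 c3@7, authorship 1....23...
After op 5 (insert('i')): buffer="vipcgevivimjt" (len 13), cursors c1@2 c2@8 c3@10, authorship 11....2233...
After op 6 (delete): buffer="vpcgevvmjt" (len 10), cursors c1@1 c2@6 c3@7, authorship 1....23...
After op 7 (insert('g')): buffer="vgpcgevgvgmjt" (len 13), cursors c1@2 c2@8 c3@10, authorship 11....2233...
Authorship (.=original, N=cursor N): 1 1 . . . . 2 2 3 3 . . .
Index 0: author = 1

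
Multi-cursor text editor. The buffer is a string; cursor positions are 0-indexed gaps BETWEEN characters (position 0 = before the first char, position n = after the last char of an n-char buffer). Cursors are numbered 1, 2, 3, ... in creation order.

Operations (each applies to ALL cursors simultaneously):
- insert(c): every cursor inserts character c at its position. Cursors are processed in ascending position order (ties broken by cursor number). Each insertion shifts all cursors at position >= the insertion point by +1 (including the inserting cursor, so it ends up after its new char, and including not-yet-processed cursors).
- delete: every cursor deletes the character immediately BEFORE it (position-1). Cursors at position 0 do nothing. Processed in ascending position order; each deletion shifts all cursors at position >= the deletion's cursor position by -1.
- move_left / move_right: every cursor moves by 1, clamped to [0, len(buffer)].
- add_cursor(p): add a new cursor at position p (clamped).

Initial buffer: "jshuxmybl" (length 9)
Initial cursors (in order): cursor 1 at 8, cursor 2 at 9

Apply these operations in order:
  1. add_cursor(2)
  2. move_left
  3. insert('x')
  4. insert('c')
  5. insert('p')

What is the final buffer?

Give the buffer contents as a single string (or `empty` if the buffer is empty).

Answer: jxcpshuxmyxcpbxcpl

Derivation:
After op 1 (add_cursor(2)): buffer="jshuxmybl" (len 9), cursors c3@2 c1@8 c2@9, authorship .........
After op 2 (move_left): buffer="jshuxmybl" (len 9), cursors c3@1 c1@7 c2@8, authorship .........
After op 3 (insert('x')): buffer="jxshuxmyxbxl" (len 12), cursors c3@2 c1@9 c2@11, authorship .3......1.2.
After op 4 (insert('c')): buffer="jxcshuxmyxcbxcl" (len 15), cursors c3@3 c1@11 c2@14, authorship .33......11.22.
After op 5 (insert('p')): buffer="jxcpshuxmyxcpbxcpl" (len 18), cursors c3@4 c1@13 c2@17, authorship .333......111.222.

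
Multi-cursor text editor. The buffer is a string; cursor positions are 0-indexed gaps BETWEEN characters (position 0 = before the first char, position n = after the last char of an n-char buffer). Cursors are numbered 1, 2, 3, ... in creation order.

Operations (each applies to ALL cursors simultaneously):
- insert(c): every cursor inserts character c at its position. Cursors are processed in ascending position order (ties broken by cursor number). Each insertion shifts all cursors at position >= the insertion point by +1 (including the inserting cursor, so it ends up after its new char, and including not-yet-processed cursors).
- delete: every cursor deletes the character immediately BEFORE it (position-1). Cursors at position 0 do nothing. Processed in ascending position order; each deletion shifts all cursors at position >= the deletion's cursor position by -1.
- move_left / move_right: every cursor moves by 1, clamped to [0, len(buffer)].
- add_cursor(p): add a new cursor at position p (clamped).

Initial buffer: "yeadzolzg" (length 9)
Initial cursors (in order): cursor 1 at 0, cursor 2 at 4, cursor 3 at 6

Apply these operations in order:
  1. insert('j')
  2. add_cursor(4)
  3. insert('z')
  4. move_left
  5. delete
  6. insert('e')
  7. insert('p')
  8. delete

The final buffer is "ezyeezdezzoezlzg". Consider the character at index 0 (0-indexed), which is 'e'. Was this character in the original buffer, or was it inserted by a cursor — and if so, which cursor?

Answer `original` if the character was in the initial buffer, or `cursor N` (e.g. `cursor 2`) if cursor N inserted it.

After op 1 (insert('j')): buffer="jyeadjzojlzg" (len 12), cursors c1@1 c2@6 c3@9, authorship 1....2..3...
After op 2 (add_cursor(4)): buffer="jyeadjzojlzg" (len 12), cursors c1@1 c4@4 c2@6 c3@9, authorship 1....2..3...
After op 3 (insert('z')): buffer="jzyeazdjzzojzlzg" (len 16), cursors c1@2 c4@6 c2@9 c3@13, authorship 11...4.22..33...
After op 4 (move_left): buffer="jzyeazdjzzojzlzg" (len 16), cursors c1@1 c4@5 c2@8 c3@12, authorship 11...4.22..33...
After op 5 (delete): buffer="zyezdzzozlzg" (len 12), cursors c1@0 c4@3 c2@5 c3@8, authorship 1..4.2..3...
After op 6 (insert('e')): buffer="ezyeezdezzoezlzg" (len 16), cursors c1@1 c4@5 c2@8 c3@12, authorship 11..44.22..33...
After op 7 (insert('p')): buffer="epzyeepzdepzzoepzlzg" (len 20), cursors c1@2 c4@7 c2@11 c3@16, authorship 111..444.222..333...
After op 8 (delete): buffer="ezyeezdezzoezlzg" (len 16), cursors c1@1 c4@5 c2@8 c3@12, authorship 11..44.22..33...
Authorship (.=original, N=cursor N): 1 1 . . 4 4 . 2 2 . . 3 3 . . .
Index 0: author = 1

Answer: cursor 1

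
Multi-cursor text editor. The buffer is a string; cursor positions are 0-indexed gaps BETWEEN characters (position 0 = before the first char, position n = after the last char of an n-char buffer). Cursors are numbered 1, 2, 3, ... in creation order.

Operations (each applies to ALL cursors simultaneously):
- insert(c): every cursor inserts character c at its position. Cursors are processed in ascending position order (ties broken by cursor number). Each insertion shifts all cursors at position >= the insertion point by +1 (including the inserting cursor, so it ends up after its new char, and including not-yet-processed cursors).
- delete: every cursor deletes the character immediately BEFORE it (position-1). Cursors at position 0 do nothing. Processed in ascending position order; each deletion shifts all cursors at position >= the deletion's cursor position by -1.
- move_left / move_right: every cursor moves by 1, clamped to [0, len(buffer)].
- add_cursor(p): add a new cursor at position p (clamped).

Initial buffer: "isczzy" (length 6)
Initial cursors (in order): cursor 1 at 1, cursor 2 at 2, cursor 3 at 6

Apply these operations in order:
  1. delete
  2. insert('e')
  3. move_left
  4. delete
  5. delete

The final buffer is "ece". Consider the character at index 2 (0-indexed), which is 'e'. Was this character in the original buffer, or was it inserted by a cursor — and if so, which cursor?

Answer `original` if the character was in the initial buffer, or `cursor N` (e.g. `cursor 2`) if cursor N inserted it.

After op 1 (delete): buffer="czz" (len 3), cursors c1@0 c2@0 c3@3, authorship ...
After op 2 (insert('e')): buffer="eeczze" (len 6), cursors c1@2 c2@2 c3@6, authorship 12...3
After op 3 (move_left): buffer="eeczze" (len 6), cursors c1@1 c2@1 c3@5, authorship 12...3
After op 4 (delete): buffer="ecze" (len 4), cursors c1@0 c2@0 c3@3, authorship 2..3
After op 5 (delete): buffer="ece" (len 3), cursors c1@0 c2@0 c3@2, authorship 2.3
Authorship (.=original, N=cursor N): 2 . 3
Index 2: author = 3

Answer: cursor 3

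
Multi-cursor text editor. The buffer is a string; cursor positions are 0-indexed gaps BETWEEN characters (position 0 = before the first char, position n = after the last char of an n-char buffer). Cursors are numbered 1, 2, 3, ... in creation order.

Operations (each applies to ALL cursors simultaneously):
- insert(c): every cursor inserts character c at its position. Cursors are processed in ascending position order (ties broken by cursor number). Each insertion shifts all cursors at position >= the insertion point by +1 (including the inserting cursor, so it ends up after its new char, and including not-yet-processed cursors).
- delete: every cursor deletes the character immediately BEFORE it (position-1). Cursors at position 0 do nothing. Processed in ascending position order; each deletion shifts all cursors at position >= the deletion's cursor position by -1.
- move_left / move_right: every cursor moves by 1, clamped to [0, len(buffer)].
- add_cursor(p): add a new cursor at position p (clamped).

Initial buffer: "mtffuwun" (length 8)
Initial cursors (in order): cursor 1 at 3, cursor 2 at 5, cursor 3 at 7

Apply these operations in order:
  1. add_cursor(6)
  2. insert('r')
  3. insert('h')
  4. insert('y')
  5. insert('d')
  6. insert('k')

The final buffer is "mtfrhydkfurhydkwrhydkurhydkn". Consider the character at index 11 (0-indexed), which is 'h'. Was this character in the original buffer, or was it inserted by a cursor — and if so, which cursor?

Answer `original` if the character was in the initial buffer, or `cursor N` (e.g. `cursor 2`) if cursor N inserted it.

Answer: cursor 2

Derivation:
After op 1 (add_cursor(6)): buffer="mtffuwun" (len 8), cursors c1@3 c2@5 c4@6 c3@7, authorship ........
After op 2 (insert('r')): buffer="mtfrfurwrurn" (len 12), cursors c1@4 c2@7 c4@9 c3@11, authorship ...1..2.4.3.
After op 3 (insert('h')): buffer="mtfrhfurhwrhurhn" (len 16), cursors c1@5 c2@9 c4@12 c3@15, authorship ...11..22.44.33.
After op 4 (insert('y')): buffer="mtfrhyfurhywrhyurhyn" (len 20), cursors c1@6 c2@11 c4@15 c3@19, authorship ...111..222.444.333.
After op 5 (insert('d')): buffer="mtfrhydfurhydwrhydurhydn" (len 24), cursors c1@7 c2@13 c4@18 c3@23, authorship ...1111..2222.4444.3333.
After op 6 (insert('k')): buffer="mtfrhydkfurhydkwrhydkurhydkn" (len 28), cursors c1@8 c2@15 c4@21 c3@27, authorship ...11111..22222.44444.33333.
Authorship (.=original, N=cursor N): . . . 1 1 1 1 1 . . 2 2 2 2 2 . 4 4 4 4 4 . 3 3 3 3 3 .
Index 11: author = 2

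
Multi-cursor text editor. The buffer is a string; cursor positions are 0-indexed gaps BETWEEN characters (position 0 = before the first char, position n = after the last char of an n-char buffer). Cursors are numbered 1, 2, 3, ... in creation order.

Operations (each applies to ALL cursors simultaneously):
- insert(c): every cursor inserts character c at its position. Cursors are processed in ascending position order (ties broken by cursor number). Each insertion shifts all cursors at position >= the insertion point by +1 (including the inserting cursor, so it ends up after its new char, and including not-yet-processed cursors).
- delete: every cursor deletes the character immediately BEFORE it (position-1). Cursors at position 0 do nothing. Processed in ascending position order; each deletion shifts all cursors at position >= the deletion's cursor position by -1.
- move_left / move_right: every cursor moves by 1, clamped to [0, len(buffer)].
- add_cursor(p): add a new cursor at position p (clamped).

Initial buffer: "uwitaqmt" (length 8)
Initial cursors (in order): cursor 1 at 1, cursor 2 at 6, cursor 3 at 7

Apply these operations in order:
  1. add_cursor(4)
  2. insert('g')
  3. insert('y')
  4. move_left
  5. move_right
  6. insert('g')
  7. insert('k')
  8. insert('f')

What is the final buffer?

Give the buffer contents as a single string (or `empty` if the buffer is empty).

Answer: ugygkfwitgygkfaqgygkfmgygkft

Derivation:
After op 1 (add_cursor(4)): buffer="uwitaqmt" (len 8), cursors c1@1 c4@4 c2@6 c3@7, authorship ........
After op 2 (insert('g')): buffer="ugwitgaqgmgt" (len 12), cursors c1@2 c4@6 c2@9 c3@11, authorship .1...4..2.3.
After op 3 (insert('y')): buffer="ugywitgyaqgymgyt" (len 16), cursors c1@3 c4@8 c2@12 c3@15, authorship .11...44..22.33.
After op 4 (move_left): buffer="ugywitgyaqgymgyt" (len 16), cursors c1@2 c4@7 c2@11 c3@14, authorship .11...44..22.33.
After op 5 (move_right): buffer="ugywitgyaqgymgyt" (len 16), cursors c1@3 c4@8 c2@12 c3@15, authorship .11...44..22.33.
After op 6 (insert('g')): buffer="ugygwitgygaqgygmgygt" (len 20), cursors c1@4 c4@10 c2@15 c3@19, authorship .111...444..222.333.
After op 7 (insert('k')): buffer="ugygkwitgygkaqgygkmgygkt" (len 24), cursors c1@5 c4@12 c2@18 c3@23, authorship .1111...4444..2222.3333.
After op 8 (insert('f')): buffer="ugygkfwitgygkfaqgygkfmgygkft" (len 28), cursors c1@6 c4@14 c2@21 c3@27, authorship .11111...44444..22222.33333.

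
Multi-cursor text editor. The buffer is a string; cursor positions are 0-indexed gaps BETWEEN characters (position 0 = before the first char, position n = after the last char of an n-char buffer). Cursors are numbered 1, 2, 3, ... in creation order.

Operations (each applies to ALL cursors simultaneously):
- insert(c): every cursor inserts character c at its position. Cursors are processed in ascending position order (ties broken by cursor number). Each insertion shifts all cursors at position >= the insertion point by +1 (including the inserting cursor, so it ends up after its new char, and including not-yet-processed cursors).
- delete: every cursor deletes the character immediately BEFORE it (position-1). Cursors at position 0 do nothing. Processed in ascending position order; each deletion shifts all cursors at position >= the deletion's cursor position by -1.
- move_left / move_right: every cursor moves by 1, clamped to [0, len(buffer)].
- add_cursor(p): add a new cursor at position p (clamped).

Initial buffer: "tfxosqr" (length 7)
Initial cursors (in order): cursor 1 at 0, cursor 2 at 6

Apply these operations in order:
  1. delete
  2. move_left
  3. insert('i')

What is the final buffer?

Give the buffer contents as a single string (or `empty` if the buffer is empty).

Answer: itfxoisr

Derivation:
After op 1 (delete): buffer="tfxosr" (len 6), cursors c1@0 c2@5, authorship ......
After op 2 (move_left): buffer="tfxosr" (len 6), cursors c1@0 c2@4, authorship ......
After op 3 (insert('i')): buffer="itfxoisr" (len 8), cursors c1@1 c2@6, authorship 1....2..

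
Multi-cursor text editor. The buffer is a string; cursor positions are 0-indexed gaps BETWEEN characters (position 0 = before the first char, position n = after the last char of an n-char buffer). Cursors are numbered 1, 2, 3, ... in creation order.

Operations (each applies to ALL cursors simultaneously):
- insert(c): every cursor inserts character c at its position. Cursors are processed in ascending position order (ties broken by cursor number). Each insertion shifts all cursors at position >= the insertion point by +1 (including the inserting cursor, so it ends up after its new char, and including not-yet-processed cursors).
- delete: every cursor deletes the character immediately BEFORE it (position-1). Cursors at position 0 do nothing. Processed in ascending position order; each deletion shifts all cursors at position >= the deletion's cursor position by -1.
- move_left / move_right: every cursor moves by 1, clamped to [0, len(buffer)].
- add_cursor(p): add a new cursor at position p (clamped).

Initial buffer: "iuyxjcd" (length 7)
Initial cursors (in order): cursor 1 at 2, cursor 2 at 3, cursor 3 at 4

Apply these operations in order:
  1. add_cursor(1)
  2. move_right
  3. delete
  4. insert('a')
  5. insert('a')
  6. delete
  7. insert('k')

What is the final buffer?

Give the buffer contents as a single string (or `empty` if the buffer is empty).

After op 1 (add_cursor(1)): buffer="iuyxjcd" (len 7), cursors c4@1 c1@2 c2@3 c3@4, authorship .......
After op 2 (move_right): buffer="iuyxjcd" (len 7), cursors c4@2 c1@3 c2@4 c3@5, authorship .......
After op 3 (delete): buffer="icd" (len 3), cursors c1@1 c2@1 c3@1 c4@1, authorship ...
After op 4 (insert('a')): buffer="iaaaacd" (len 7), cursors c1@5 c2@5 c3@5 c4@5, authorship .1234..
After op 5 (insert('a')): buffer="iaaaaaaaacd" (len 11), cursors c1@9 c2@9 c3@9 c4@9, authorship .12341234..
After op 6 (delete): buffer="iaaaacd" (len 7), cursors c1@5 c2@5 c3@5 c4@5, authorship .1234..
After op 7 (insert('k')): buffer="iaaaakkkkcd" (len 11), cursors c1@9 c2@9 c3@9 c4@9, authorship .12341234..

Answer: iaaaakkkkcd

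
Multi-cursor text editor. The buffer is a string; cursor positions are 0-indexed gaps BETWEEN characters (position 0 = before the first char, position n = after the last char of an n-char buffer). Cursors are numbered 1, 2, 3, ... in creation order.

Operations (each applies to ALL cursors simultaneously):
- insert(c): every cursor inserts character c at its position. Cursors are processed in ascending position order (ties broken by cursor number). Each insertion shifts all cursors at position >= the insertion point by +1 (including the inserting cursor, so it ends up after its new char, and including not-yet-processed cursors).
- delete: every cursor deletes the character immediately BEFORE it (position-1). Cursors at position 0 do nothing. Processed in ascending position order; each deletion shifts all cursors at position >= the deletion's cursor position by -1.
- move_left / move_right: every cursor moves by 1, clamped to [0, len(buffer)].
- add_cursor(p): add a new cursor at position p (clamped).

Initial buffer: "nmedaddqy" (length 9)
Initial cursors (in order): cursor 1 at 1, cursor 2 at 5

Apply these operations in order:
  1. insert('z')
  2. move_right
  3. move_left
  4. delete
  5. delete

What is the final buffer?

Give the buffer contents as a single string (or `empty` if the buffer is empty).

Answer: medddqy

Derivation:
After op 1 (insert('z')): buffer="nzmedazddqy" (len 11), cursors c1@2 c2@7, authorship .1....2....
After op 2 (move_right): buffer="nzmedazddqy" (len 11), cursors c1@3 c2@8, authorship .1....2....
After op 3 (move_left): buffer="nzmedazddqy" (len 11), cursors c1@2 c2@7, authorship .1....2....
After op 4 (delete): buffer="nmedaddqy" (len 9), cursors c1@1 c2@5, authorship .........
After op 5 (delete): buffer="medddqy" (len 7), cursors c1@0 c2@3, authorship .......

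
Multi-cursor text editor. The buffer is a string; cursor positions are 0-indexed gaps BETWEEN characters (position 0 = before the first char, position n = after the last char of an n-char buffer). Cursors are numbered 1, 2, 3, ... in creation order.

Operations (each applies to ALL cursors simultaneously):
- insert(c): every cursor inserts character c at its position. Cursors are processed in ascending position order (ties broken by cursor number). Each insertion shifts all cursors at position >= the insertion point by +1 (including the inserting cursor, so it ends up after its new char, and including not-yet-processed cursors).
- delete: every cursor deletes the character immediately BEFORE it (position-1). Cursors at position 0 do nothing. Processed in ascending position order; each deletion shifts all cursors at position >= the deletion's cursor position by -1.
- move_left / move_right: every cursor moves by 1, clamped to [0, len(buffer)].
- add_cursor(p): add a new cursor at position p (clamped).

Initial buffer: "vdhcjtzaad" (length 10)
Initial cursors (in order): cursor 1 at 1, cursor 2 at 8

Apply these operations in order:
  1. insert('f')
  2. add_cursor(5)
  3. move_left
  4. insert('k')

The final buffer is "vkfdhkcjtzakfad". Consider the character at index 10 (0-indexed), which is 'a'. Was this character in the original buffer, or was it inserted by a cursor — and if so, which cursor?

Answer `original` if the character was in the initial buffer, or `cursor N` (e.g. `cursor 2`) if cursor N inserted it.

After op 1 (insert('f')): buffer="vfdhcjtzafad" (len 12), cursors c1@2 c2@10, authorship .1.......2..
After op 2 (add_cursor(5)): buffer="vfdhcjtzafad" (len 12), cursors c1@2 c3@5 c2@10, authorship .1.......2..
After op 3 (move_left): buffer="vfdhcjtzafad" (len 12), cursors c1@1 c3@4 c2@9, authorship .1.......2..
After op 4 (insert('k')): buffer="vkfdhkcjtzakfad" (len 15), cursors c1@2 c3@6 c2@12, authorship .11..3.....22..
Authorship (.=original, N=cursor N): . 1 1 . . 3 . . . . . 2 2 . .
Index 10: author = original

Answer: original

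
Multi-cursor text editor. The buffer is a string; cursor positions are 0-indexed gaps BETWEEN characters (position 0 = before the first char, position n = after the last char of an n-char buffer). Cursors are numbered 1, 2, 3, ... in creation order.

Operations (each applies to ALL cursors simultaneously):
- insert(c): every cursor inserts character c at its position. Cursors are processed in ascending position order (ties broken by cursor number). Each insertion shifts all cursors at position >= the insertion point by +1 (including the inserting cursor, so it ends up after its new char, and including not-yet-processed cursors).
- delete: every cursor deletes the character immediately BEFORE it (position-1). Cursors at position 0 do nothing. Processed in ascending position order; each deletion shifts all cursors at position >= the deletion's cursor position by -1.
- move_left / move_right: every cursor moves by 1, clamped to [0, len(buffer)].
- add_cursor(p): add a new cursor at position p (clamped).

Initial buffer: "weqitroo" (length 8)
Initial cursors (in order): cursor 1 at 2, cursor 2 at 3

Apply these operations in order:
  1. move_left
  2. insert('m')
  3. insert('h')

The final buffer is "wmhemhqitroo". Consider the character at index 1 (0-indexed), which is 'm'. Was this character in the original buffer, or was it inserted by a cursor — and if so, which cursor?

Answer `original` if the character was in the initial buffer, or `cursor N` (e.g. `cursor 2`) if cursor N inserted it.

After op 1 (move_left): buffer="weqitroo" (len 8), cursors c1@1 c2@2, authorship ........
After op 2 (insert('m')): buffer="wmemqitroo" (len 10), cursors c1@2 c2@4, authorship .1.2......
After op 3 (insert('h')): buffer="wmhemhqitroo" (len 12), cursors c1@3 c2@6, authorship .11.22......
Authorship (.=original, N=cursor N): . 1 1 . 2 2 . . . . . .
Index 1: author = 1

Answer: cursor 1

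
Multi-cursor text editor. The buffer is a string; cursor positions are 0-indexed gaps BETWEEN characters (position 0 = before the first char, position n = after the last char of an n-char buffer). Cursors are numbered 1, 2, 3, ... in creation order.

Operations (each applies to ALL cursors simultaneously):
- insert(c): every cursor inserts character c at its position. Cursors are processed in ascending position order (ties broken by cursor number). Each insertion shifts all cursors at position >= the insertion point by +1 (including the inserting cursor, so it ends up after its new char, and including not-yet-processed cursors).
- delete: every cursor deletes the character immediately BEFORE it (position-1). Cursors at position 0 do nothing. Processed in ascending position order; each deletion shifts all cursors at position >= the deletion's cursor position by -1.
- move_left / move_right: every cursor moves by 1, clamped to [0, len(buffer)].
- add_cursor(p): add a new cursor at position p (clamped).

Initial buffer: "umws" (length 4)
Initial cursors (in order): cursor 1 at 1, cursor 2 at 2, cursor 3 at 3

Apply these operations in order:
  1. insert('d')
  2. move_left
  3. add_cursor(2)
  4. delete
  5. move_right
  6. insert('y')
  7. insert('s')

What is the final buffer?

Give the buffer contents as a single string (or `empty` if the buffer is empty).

Answer: dyyysssdyss

Derivation:
After op 1 (insert('d')): buffer="udmdwds" (len 7), cursors c1@2 c2@4 c3@6, authorship .1.2.3.
After op 2 (move_left): buffer="udmdwds" (len 7), cursors c1@1 c2@3 c3@5, authorship .1.2.3.
After op 3 (add_cursor(2)): buffer="udmdwds" (len 7), cursors c1@1 c4@2 c2@3 c3@5, authorship .1.2.3.
After op 4 (delete): buffer="dds" (len 3), cursors c1@0 c2@0 c4@0 c3@1, authorship 23.
After op 5 (move_right): buffer="dds" (len 3), cursors c1@1 c2@1 c4@1 c3@2, authorship 23.
After op 6 (insert('y')): buffer="dyyydys" (len 7), cursors c1@4 c2@4 c4@4 c3@6, authorship 212433.
After op 7 (insert('s')): buffer="dyyysssdyss" (len 11), cursors c1@7 c2@7 c4@7 c3@10, authorship 2124124333.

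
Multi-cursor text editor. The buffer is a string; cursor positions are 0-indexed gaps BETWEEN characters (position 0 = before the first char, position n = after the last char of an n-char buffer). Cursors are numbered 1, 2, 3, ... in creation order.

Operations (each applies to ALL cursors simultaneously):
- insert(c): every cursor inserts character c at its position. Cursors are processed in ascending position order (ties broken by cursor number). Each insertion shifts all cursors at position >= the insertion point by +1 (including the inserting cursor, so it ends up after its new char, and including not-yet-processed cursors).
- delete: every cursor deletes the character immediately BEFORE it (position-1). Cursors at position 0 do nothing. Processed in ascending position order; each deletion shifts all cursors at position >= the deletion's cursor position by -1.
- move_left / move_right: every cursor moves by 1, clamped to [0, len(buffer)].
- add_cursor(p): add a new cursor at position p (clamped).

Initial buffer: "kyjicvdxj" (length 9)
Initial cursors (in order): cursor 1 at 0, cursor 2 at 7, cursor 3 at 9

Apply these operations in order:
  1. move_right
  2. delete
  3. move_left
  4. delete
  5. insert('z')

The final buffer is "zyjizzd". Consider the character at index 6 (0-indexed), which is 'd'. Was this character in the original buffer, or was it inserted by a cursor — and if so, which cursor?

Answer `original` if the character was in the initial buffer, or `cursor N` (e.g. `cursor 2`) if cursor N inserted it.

Answer: original

Derivation:
After op 1 (move_right): buffer="kyjicvdxj" (len 9), cursors c1@1 c2@8 c3@9, authorship .........
After op 2 (delete): buffer="yjicvd" (len 6), cursors c1@0 c2@6 c3@6, authorship ......
After op 3 (move_left): buffer="yjicvd" (len 6), cursors c1@0 c2@5 c3@5, authorship ......
After op 4 (delete): buffer="yjid" (len 4), cursors c1@0 c2@3 c3@3, authorship ....
After op 5 (insert('z')): buffer="zyjizzd" (len 7), cursors c1@1 c2@6 c3@6, authorship 1...23.
Authorship (.=original, N=cursor N): 1 . . . 2 3 .
Index 6: author = original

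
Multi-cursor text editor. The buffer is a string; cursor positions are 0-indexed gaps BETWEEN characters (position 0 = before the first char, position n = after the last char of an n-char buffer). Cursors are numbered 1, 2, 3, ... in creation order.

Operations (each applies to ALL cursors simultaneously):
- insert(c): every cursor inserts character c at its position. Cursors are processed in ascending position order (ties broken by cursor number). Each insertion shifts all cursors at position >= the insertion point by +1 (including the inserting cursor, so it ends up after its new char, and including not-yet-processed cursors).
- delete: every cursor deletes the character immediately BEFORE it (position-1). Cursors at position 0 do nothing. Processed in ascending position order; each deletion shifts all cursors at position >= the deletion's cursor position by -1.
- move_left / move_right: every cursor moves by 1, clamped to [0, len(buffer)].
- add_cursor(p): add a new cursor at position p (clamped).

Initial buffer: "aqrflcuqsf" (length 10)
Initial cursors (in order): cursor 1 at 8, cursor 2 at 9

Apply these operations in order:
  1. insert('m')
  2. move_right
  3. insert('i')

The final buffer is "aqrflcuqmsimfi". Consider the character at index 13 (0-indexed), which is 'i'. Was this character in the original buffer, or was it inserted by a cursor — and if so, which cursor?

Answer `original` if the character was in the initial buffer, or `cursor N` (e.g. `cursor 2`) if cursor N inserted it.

After op 1 (insert('m')): buffer="aqrflcuqmsmf" (len 12), cursors c1@9 c2@11, authorship ........1.2.
After op 2 (move_right): buffer="aqrflcuqmsmf" (len 12), cursors c1@10 c2@12, authorship ........1.2.
After op 3 (insert('i')): buffer="aqrflcuqmsimfi" (len 14), cursors c1@11 c2@14, authorship ........1.12.2
Authorship (.=original, N=cursor N): . . . . . . . . 1 . 1 2 . 2
Index 13: author = 2

Answer: cursor 2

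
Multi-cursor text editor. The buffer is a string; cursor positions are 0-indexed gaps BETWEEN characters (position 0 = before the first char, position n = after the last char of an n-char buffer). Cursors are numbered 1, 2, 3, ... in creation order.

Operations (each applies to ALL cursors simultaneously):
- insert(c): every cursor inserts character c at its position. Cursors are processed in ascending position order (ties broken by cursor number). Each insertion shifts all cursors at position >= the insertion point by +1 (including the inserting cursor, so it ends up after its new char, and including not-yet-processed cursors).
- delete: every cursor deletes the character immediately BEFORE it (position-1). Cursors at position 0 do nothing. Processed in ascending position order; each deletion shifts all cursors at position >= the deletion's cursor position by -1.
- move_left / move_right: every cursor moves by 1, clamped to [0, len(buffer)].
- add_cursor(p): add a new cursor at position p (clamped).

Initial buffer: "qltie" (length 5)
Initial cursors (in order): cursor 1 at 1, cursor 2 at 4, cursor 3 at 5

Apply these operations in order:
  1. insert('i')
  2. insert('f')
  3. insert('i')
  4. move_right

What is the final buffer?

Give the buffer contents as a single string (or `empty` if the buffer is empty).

After op 1 (insert('i')): buffer="qiltiiei" (len 8), cursors c1@2 c2@6 c3@8, authorship .1...2.3
After op 2 (insert('f')): buffer="qifltiifeif" (len 11), cursors c1@3 c2@8 c3@11, authorship .11...22.33
After op 3 (insert('i')): buffer="qifiltiifieifi" (len 14), cursors c1@4 c2@10 c3@14, authorship .111...222.333
After op 4 (move_right): buffer="qifiltiifieifi" (len 14), cursors c1@5 c2@11 c3@14, authorship .111...222.333

Answer: qifiltiifieifi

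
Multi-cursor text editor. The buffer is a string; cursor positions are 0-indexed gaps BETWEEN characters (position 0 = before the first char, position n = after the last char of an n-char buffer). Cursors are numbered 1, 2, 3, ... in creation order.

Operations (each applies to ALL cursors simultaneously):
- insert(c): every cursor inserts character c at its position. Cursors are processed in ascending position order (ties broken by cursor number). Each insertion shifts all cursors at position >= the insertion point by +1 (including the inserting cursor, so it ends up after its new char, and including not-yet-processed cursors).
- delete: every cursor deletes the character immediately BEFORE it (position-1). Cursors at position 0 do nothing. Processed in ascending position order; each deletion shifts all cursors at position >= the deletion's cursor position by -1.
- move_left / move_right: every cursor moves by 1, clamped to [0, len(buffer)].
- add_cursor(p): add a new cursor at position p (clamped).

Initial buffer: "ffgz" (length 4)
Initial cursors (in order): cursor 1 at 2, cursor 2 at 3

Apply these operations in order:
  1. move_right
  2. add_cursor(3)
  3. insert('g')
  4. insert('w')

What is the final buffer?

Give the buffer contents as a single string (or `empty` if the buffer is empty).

Answer: ffgggwwzgw

Derivation:
After op 1 (move_right): buffer="ffgz" (len 4), cursors c1@3 c2@4, authorship ....
After op 2 (add_cursor(3)): buffer="ffgz" (len 4), cursors c1@3 c3@3 c2@4, authorship ....
After op 3 (insert('g')): buffer="ffgggzg" (len 7), cursors c1@5 c3@5 c2@7, authorship ...13.2
After op 4 (insert('w')): buffer="ffgggwwzgw" (len 10), cursors c1@7 c3@7 c2@10, authorship ...1313.22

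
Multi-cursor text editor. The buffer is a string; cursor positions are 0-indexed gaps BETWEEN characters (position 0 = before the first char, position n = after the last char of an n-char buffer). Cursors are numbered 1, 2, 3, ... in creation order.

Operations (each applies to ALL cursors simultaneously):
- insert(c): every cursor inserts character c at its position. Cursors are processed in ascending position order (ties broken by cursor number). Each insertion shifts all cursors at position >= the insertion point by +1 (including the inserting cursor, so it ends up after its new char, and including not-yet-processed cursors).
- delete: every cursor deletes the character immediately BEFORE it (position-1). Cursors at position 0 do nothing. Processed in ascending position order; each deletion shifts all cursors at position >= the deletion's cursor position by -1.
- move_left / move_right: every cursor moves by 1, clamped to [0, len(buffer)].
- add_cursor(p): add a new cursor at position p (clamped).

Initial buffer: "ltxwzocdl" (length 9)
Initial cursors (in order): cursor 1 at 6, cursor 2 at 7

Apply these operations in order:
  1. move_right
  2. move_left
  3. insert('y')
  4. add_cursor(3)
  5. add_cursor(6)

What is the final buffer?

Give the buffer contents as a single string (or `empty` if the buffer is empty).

After op 1 (move_right): buffer="ltxwzocdl" (len 9), cursors c1@7 c2@8, authorship .........
After op 2 (move_left): buffer="ltxwzocdl" (len 9), cursors c1@6 c2@7, authorship .........
After op 3 (insert('y')): buffer="ltxwzoycydl" (len 11), cursors c1@7 c2@9, authorship ......1.2..
After op 4 (add_cursor(3)): buffer="ltxwzoycydl" (len 11), cursors c3@3 c1@7 c2@9, authorship ......1.2..
After op 5 (add_cursor(6)): buffer="ltxwzoycydl" (len 11), cursors c3@3 c4@6 c1@7 c2@9, authorship ......1.2..

Answer: ltxwzoycydl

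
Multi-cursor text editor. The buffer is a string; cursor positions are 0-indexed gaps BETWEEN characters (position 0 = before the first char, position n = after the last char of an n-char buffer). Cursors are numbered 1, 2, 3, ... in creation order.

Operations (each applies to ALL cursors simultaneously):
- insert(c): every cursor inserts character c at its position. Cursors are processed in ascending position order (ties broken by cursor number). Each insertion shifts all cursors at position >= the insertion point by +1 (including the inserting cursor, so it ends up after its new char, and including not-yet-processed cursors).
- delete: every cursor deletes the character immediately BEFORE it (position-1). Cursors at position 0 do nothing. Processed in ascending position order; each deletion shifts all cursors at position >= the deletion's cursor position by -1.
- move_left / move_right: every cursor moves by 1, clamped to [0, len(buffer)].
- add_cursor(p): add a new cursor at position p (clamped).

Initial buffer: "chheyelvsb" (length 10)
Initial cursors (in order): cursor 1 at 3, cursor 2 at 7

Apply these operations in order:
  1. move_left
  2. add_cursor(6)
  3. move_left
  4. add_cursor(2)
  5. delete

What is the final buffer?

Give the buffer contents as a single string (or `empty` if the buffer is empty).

Answer: helvsb

Derivation:
After op 1 (move_left): buffer="chheyelvsb" (len 10), cursors c1@2 c2@6, authorship ..........
After op 2 (add_cursor(6)): buffer="chheyelvsb" (len 10), cursors c1@2 c2@6 c3@6, authorship ..........
After op 3 (move_left): buffer="chheyelvsb" (len 10), cursors c1@1 c2@5 c3@5, authorship ..........
After op 4 (add_cursor(2)): buffer="chheyelvsb" (len 10), cursors c1@1 c4@2 c2@5 c3@5, authorship ..........
After op 5 (delete): buffer="helvsb" (len 6), cursors c1@0 c4@0 c2@1 c3@1, authorship ......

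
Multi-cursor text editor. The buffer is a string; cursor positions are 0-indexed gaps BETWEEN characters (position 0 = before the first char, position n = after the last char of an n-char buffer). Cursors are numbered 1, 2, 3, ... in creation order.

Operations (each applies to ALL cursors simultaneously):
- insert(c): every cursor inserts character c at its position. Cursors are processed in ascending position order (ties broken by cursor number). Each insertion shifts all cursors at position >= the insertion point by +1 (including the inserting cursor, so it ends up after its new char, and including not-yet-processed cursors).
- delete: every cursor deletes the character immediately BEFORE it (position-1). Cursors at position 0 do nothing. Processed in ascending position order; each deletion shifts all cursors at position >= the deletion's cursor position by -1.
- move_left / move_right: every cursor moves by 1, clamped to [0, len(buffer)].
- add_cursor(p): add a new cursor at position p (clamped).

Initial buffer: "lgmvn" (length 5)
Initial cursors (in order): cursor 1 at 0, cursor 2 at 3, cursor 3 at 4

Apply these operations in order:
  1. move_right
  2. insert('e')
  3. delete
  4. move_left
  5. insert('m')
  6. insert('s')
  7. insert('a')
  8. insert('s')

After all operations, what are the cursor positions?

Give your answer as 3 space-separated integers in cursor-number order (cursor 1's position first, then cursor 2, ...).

Answer: 4 11 16

Derivation:
After op 1 (move_right): buffer="lgmvn" (len 5), cursors c1@1 c2@4 c3@5, authorship .....
After op 2 (insert('e')): buffer="legmvene" (len 8), cursors c1@2 c2@6 c3@8, authorship .1...2.3
After op 3 (delete): buffer="lgmvn" (len 5), cursors c1@1 c2@4 c3@5, authorship .....
After op 4 (move_left): buffer="lgmvn" (len 5), cursors c1@0 c2@3 c3@4, authorship .....
After op 5 (insert('m')): buffer="mlgmmvmn" (len 8), cursors c1@1 c2@5 c3@7, authorship 1...2.3.
After op 6 (insert('s')): buffer="mslgmmsvmsn" (len 11), cursors c1@2 c2@7 c3@10, authorship 11...22.33.
After op 7 (insert('a')): buffer="msalgmmsavmsan" (len 14), cursors c1@3 c2@9 c3@13, authorship 111...222.333.
After op 8 (insert('s')): buffer="msaslgmmsasvmsasn" (len 17), cursors c1@4 c2@11 c3@16, authorship 1111...2222.3333.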